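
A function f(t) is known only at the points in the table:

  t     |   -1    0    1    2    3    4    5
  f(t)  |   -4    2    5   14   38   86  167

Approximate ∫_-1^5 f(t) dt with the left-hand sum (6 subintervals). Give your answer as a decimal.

141

Δt = 1.
Sum = 1·[(-4) + 2 + 5 + 14 + 38 + 86] = 141.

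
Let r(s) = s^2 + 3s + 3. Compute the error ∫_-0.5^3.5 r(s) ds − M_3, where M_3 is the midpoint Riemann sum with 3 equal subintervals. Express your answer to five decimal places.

0.59259

Exact integral: ∫_-0.5^3.5 r(s) ds ≈ 44.3333333.
M_3 ≈ 43.7407407.
Error ≈ 44.3333333 − 43.7407407 ≈ 0.59259.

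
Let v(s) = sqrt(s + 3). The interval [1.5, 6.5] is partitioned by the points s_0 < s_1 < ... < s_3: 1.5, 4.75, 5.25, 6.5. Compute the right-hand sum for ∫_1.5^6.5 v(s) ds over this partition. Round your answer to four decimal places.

14.3365

Subinterval widths: 3.25, 0.5, 1.25.
Right endpoints: 4.75, 5.25, 6.5.
v(4.75) ≈ 2.7839, v(5.25) ≈ 2.8723, v(6.5) ≈ 3.0822.
Sum = Σ Δs_i · v(s_i).
Sum ≈ 14.3365.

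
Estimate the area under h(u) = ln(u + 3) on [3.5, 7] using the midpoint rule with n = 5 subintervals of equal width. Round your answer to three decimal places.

Δu = (7 − 3.5)/5 = 0.7.
Midpoints: 3.85, 4.55, 5.25, 5.95, 6.65.
h(3.85) ≈ 1.924, h(4.55) ≈ 2.022, h(5.25) ≈ 2.110, h(5.95) ≈ 2.192, h(6.65) ≈ 2.267.
Sum = Δu · [h(3.85) + h(4.55) + h(5.25) + h(5.95) + h(6.65)].
Sum ≈ 7.360.

7.360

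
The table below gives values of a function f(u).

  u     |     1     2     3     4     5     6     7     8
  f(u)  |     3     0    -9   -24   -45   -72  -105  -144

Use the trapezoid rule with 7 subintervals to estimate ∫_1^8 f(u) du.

-325.5

Δu = 1.
T_7 = (1/2)·[3 + 2·0 + 2·(-9) + 2·(-24) + 2·(-45) + 2·(-72) + 2·(-105) + (-144)] = -325.5.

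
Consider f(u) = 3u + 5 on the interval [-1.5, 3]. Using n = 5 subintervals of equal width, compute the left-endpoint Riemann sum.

26.55

Δu = (3 − (-1.5))/5 = 0.9.
Left endpoints: -1.5, -0.6, 0.3, 1.2, 2.1.
f(-1.5) = 0.5, f(-0.6) = 3.2, f(0.3) = 5.9, f(1.2) = 8.6, f(2.1) = 11.3.
Sum = Δu · [f(-1.5) + f(-0.6) + f(0.3) + f(1.2) + f(2.1)].
Sum = 26.55.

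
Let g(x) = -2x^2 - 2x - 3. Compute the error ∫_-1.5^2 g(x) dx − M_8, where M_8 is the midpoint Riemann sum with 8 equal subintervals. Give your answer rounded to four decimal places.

Exact integral: ∫_-1.5^2 g(x) dx ≈ -19.833333.
M_8 ≈ -19.721680.
Error ≈ -19.833333 − (-19.721680) ≈ -0.1117.

-0.1117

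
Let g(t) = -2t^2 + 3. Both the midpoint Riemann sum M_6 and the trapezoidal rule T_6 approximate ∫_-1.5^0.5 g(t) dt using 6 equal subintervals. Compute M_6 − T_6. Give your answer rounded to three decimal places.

0.111

M_6 ≈ 3.70370.
T_6 ≈ 3.59259.
M_6 − T_6 ≈ 0.111.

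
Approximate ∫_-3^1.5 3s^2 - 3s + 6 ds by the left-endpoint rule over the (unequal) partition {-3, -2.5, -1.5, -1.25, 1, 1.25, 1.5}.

Subinterval widths: 0.5, 1, 0.25, 2.25, 0.25, 0.25.
Left endpoints: -3, -2.5, -1.5, -1.25, 1, 1.25.
f(-3) = 42, f(-2.5) = 32.25, f(-1.5) = 17.25, f(-1.25) = 14.4375, f(1) = 6, f(1.25) = 6.9375.
Sum = Σ Δs_i · f(s_i).
Sum = 93.28125.

93.28125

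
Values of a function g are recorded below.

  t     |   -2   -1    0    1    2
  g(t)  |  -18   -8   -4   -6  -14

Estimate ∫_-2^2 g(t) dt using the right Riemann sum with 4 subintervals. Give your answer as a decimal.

Δt = 1.
Sum = 1·[(-8) + (-4) + (-6) + (-14)] = -32.

-32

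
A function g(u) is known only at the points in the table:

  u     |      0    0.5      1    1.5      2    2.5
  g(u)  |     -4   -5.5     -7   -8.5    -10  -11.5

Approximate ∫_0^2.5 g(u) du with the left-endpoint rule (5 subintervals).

Δu = 0.5.
Sum = 0.5·[(-4) + (-5.5) + (-7) + (-8.5) + (-10)] = -17.5.

-17.5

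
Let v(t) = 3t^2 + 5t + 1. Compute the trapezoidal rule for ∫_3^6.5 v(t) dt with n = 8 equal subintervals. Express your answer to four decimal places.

Δt = (6.5 − 3)/8 = 0.4375.
v(3) = 43, v(3.4375) = 53.63671875, v(3.875) = 65.421875, v(4.3125) = 78.35546875, v(4.75) = 92.4375, v(5.1875) = 107.66796875, v(5.625) = 124.046875, v(6.0625) = 141.57421875, v(6.5) = 160.25.
T_8 = (Δt/2)·[v(t_0) + 2v(t_1) + ... + 2v(t_{7}) + v(t_8)].
Sum ≈ 334.5850.

334.5850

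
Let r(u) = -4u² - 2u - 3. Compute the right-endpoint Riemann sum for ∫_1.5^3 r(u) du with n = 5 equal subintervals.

-47.34

Δu = (3 − 1.5)/5 = 0.3.
Right endpoints: 1.8, 2.1, 2.4, 2.7, 3.
r(1.8) = -19.56, r(2.1) = -24.84, r(2.4) = -30.84, r(2.7) = -37.56, r(3) = -45.
Sum = Δu · [r(1.8) + r(2.1) + r(2.4) + r(2.7) + r(3)].
Sum = -47.34.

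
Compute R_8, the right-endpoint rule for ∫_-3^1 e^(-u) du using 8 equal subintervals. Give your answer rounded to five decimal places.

Δu = (1 − (-3))/8 = 0.5.
Right endpoints: -2.5, -2, -1.5, -1, -0.5, 0, 0.5, 1.
f(-2.5) ≈ 12.18249, f(-2) ≈ 7.38906, f(-1.5) ≈ 4.48169, f(-1) ≈ 2.71828, f(-0.5) ≈ 1.64872, f(0) ≈ 1.00000, f(0.5) ≈ 0.60653, f(1) ≈ 0.36788.
Sum = Δu · [f(-2.5) + f(-2) + f(-1.5) + ...].
Sum ≈ 15.19733.

15.19733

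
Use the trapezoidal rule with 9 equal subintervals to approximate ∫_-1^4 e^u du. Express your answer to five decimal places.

55.61796

Δu = (4 − (-1))/9 = 5/9.
f(-1) ≈ 0.36788, f(-4/9) ≈ 0.64118, f(1/9) ≈ 1.11752, f(2/3) ≈ 1.94773, f(11/9) ≈ 3.39472, f(16/9) ≈ 5.91669, f(7/3) ≈ 10.31226, f(26/9) ≈ 17.97333, f(31/9) ≈ 31.32588, f(4) ≈ 54.59815.
T_9 = (Δu/2)·[f(u_0) + 2f(u_1) + ... + 2f(u_{8}) + f(u_9)].
Sum ≈ 55.61796.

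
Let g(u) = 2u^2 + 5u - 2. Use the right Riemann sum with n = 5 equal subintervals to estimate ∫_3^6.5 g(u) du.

Δu = (6.5 − 3)/5 = 0.7.
Right endpoints: 3.7, 4.4, 5.1, 5.8, 6.5.
g(3.7) = 43.88, g(4.4) = 58.72, g(5.1) = 75.52, g(5.8) = 94.28, g(6.5) = 115.
Sum = Δu · [g(3.7) + g(4.4) + g(5.1) + g(5.8) + g(6.5)].
Sum = 271.18.

271.18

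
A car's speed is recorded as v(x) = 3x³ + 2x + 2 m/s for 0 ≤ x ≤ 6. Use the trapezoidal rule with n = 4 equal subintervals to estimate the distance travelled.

Δx = (6 − 0)/4 = 1.5.
v(0) = 2, v(1.5) = 15.125, v(3) = 89, v(4.5) = 284.375, v(6) = 662.
T_4 = (Δx/2)·[v(x_0) + 2v(x_1) + 2v(x_2) + 2v(x_3) + v(x_4)].
Sum = 1080.75.

1080.75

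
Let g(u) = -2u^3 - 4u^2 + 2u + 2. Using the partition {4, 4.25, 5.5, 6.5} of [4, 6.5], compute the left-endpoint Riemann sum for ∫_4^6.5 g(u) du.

Subinterval widths: 0.25, 1.25, 1.
Left endpoints: 4, 4.25, 5.5.
g(4) = -182, g(4.25) = -215.28125, g(5.5) = -440.75.
Sum = Σ Δu_i · g(u_i).
Sum = -755.3515625.

-755.3515625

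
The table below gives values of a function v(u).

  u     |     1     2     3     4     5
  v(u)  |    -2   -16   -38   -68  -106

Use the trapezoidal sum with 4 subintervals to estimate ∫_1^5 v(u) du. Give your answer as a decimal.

Δu = 1.
T_4 = (1/2)·[(-2) + 2·(-16) + 2·(-38) + 2·(-68) + (-106)] = -176.

-176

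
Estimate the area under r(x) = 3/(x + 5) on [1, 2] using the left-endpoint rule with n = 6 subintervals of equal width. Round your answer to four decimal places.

Δx = (2 − 1)/6 = 1/6.
Left endpoints: 1, 7/6, 4/3, 1.5, 5/3, 11/6.
r(1) = 0.5, r(7/6) = 18/37, r(4/3) = 9/19, r(1.5) = 6/13, r(5/3) = 0.45, r(11/6) = 18/41.
Sum = Δx · [r(1) + r(7/6) + r(4/3) + ...].
Sum ≈ 0.4685.

0.4685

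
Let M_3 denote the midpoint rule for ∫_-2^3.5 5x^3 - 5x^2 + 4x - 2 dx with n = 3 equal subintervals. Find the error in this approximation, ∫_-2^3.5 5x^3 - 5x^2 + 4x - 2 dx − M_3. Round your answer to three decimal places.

Exact integral: ∫_-2^3.5 f(x) dx ≈ 88.28646.
M_3 ≈ 78.65828.
Error ≈ 88.28646 − 78.65828 ≈ 9.628.

9.628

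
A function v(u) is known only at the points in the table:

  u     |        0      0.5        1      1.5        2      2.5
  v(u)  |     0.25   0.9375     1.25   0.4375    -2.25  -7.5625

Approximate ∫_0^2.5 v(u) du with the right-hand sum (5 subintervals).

Δu = 0.5.
Sum = 0.5·[0.9375 + 1.25 + 0.4375 + (-2.25) + (-7.5625)] = -3.59375.

-3.59375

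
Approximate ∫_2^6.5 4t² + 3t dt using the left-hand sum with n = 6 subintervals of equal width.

352.125

Δt = (6.5 − 2)/6 = 0.75.
Left endpoints: 2, 2.75, 3.5, 4.25, 5, 5.75.
f(2) = 22, f(2.75) = 38.5, f(3.5) = 59.5, f(4.25) = 85, f(5) = 115, f(5.75) = 149.5.
Sum = Δt · [f(2) + f(2.75) + f(3.5) + ...].
Sum = 352.125.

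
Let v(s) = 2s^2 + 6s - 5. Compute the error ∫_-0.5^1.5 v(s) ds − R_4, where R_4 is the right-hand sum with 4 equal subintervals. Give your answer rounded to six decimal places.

Exact integral: ∫_-0.5^1.5 v(s) ds ≈ -1.66666667.
R_4 = 2.5.
Error ≈ -1.66666667 − 2.5 ≈ -4.166667.

-4.166667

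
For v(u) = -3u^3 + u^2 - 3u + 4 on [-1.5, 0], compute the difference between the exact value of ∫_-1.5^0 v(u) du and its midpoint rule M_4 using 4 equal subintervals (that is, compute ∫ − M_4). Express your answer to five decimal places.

Exact integral: ∫_-1.5^0 v(u) du = 14.296875.
M_4 ≈ 14.1606445.
Error ≈ 14.296875 − 14.1606445 ≈ 0.13623.

0.13623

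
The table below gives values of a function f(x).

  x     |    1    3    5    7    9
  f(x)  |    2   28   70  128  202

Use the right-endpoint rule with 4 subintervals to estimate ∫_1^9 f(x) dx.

856

Δx = 2.
Sum = 2·[28 + 70 + 128 + 202] = 856.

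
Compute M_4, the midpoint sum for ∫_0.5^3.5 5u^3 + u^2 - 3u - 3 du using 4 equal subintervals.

170.390625

Δu = (3.5 − 0.5)/4 = 0.75.
Midpoints: 0.875, 1.625, 2.375, 3.125.
f(0.875) = -773/512, f(1.625) = 8305/512, f(2.375) = 31999/512, f(3.125) = 76789/512.
Sum = Δu · [f(0.875) + f(1.625) + f(2.375) + f(3.125)].
Sum = 170.390625.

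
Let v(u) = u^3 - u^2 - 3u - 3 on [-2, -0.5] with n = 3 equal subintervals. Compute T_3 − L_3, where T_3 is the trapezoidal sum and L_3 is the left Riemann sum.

T_3 = -5.78125.
L_3 = -7.5625.
T_3 − L_3 = 1.78125.

1.78125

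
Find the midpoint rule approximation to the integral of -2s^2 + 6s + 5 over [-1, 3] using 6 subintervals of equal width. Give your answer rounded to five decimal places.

Δs = (3 − (-1))/6 = 2/3.
Midpoints: -2/3, 0, 2/3, 4/3, 2, 8/3.
f(-2/3) = 1/9, f(0) = 5, f(2/3) = 73/9, f(4/3) = 85/9, f(2) = 9, f(8/3) = 61/9.
Sum = Δs · [f(-2/3) + f(0) + f(2/3) + ...].
Sum ≈ 25.62963.

25.62963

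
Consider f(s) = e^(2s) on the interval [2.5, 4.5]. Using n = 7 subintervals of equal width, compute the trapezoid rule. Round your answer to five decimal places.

4084.97775

Δs = (4.5 − 2.5)/7 = 2/7.
f(2.5) ≈ 148.41316, f(39/14) ≈ 262.80927, f(43/14) ≈ 465.38133, f(47/14) ≈ 824.09492, f(51/14) ≈ 1459.30312, f(55/14) ≈ 2584.12660, f(59/14) ≈ 4575.95834, f(4.5) ≈ 8103.08393.
T_7 = (Δs/2)·[f(s_0) + 2f(s_1) + ... + 2f(s_{6}) + f(s_7)].
Sum ≈ 4084.97775.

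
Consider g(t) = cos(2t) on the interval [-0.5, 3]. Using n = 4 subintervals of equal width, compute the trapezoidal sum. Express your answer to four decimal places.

0.2054

Δt = (3 − (-0.5))/4 = 0.875.
g(-0.5) ≈ 0.5403, g(0.375) ≈ 0.7317, g(1.25) ≈ -0.8011, g(2.125) ≈ -0.4461, g(3) ≈ 0.9602.
T_4 = (Δt/2)·[g(t_0) + 2g(t_1) + 2g(t_2) + 2g(t_3) + g(t_4)].
Sum ≈ 0.2054.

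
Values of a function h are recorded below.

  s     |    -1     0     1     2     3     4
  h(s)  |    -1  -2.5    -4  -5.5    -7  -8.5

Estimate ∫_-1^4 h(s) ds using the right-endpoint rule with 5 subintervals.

Δs = 1.
Sum = 1·[(-2.5) + (-4) + (-5.5) + (-7) + (-8.5)] = -27.5.

-27.5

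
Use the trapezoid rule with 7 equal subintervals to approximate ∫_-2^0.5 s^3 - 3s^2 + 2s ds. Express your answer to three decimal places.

Δs = (0.5 − (-2))/7 = 5/14.
f(-2) = -24, f(-23/14) = -43401/2744, f(-9/7) = -3312/343, f(-13/14) = -14391/2744, f(-4/7) = -792/343, f(-3/14) = -1581/2744, f(1/7) = 78/343, f(0.5) = 0.375.
T_7 = (Δs/2)·[f(s_0) + 2f(s_1) + ... + 2f(s_{6}) + f(s_7)].
Sum ≈ -16.138.

-16.138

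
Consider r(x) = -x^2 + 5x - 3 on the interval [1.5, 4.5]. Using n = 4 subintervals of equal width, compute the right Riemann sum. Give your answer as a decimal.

Δx = (4.5 − 1.5)/4 = 0.75.
Right endpoints: 2.25, 3, 3.75, 4.5.
r(2.25) = 3.1875, r(3) = 3, r(3.75) = 1.6875, r(4.5) = -0.75.
Sum = Δx · [r(2.25) + r(3) + r(3.75) + r(4.5)].
Sum = 5.34375.

5.34375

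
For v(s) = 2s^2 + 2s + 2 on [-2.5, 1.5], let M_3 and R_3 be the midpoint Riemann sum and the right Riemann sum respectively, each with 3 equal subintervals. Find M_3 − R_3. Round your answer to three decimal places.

M_3 ≈ 15.48148.
R_3 ≈ 19.03704.
M_3 − R_3 ≈ -3.556.

-3.556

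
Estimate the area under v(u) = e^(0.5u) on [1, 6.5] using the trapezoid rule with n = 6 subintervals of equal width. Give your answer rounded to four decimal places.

49.1255

Δu = (6.5 − 1)/6 = 11/12.
v(1) ≈ 1.6487, v(23/12) ≈ 2.6073, v(17/6) ≈ 4.1234, v(3.75) ≈ 6.5208, v(14/3) ≈ 10.3123, v(67/12) ≈ 16.3082, v(6.5) ≈ 25.7903.
T_6 = (Δu/2)·[v(u_0) + 2v(u_1) + ... + 2v(u_{5}) + v(u_6)].
Sum ≈ 49.1255.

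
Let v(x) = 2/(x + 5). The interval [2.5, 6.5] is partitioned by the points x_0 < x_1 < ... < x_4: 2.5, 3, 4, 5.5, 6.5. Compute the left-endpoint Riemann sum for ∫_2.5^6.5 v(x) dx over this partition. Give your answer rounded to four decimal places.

Subinterval widths: 0.5, 1, 1.5, 1.
Left endpoints: 2.5, 3, 4, 5.5.
v(2.5) = 4/15, v(3) = 0.25, v(4) = 2/9, v(5.5) = 4/21.
Sum = Σ Δx_i · v(x_i).
Sum ≈ 0.9071.

0.9071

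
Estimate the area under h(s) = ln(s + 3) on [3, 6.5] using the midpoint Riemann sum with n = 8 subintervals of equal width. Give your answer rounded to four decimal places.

Δs = (6.5 − 3)/8 = 0.4375.
Midpoints: 3.21875, 3.65625, 4.09375, 4.53125, 4.96875, 5.40625, 5.84375, 6.28125.
h(3.21875) ≈ 1.8276, h(3.65625) ≈ 1.8956, h(4.09375) ≈ 1.9592, h(4.53125) ≈ 2.0191, h(4.96875) ≈ 2.0755, h(5.40625) ≈ 2.1290, h(5.84375) ≈ 2.1797, h(6.28125) ≈ 2.2280.
Sum = Δs · [h(3.21875) + h(3.65625) + h(4.09375) + ...].
Sum ≈ 7.1372.

7.1372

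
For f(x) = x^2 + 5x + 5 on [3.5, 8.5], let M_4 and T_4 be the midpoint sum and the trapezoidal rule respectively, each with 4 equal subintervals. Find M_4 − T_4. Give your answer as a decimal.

-1.953125

M_4 = 364.765625.
T_4 = 366.71875.
M_4 − T_4 = -1.953125.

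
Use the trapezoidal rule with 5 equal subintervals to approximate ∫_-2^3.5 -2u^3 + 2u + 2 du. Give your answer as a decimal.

-52.7725

Δu = (3.5 − (-2))/5 = 1.1.
f(-2) = 14, f(-0.9) = 1.658, f(0.2) = 2.384, f(1.3) = 0.206, f(2.4) = -20.848, f(3.5) = -76.75.
T_5 = (Δu/2)·[f(u_0) + 2f(u_1) + ... + 2f(u_{4}) + f(u_5)].
Sum = -52.7725.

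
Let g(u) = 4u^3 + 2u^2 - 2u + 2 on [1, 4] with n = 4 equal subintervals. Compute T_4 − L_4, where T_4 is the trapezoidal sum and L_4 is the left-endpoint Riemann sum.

103.5

T_4 = 297.
L_4 = 193.5.
T_4 − L_4 = 103.5.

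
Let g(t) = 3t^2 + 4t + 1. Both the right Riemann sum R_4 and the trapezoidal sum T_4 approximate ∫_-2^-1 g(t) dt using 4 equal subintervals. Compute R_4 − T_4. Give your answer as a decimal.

R_4 = 1.40625.
T_4 = 2.03125.
R_4 − T_4 = -0.625.

-0.625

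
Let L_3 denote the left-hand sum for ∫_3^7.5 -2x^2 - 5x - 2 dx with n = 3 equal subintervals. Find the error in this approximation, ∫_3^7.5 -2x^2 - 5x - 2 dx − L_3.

-84.375

Exact integral: ∫_3^7.5 f(x) dx = -390.375.
L_3 = -306.
Error = -390.375 − (-306) = -84.375.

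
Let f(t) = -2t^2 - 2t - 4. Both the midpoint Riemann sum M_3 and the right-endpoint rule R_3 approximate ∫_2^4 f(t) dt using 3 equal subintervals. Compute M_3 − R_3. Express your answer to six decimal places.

M_3 ≈ -57.18518519.
R_3 ≈ -66.96296296.
M_3 − R_3 ≈ 9.777778.

9.777778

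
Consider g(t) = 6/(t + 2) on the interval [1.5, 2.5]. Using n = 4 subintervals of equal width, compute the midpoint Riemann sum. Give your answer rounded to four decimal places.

1.5074

Δt = (2.5 − 1.5)/4 = 0.25.
Midpoints: 1.625, 1.875, 2.125, 2.375.
g(1.625) = 48/29, g(1.875) = 48/31, g(2.125) = 16/11, g(2.375) = 48/35.
Sum = Δt · [g(1.625) + g(1.875) + g(2.125) + g(2.375)].
Sum ≈ 1.5074.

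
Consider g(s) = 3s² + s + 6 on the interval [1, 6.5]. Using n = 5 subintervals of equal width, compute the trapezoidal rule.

330.5775

Δs = (6.5 − 1)/5 = 1.1.
g(1) = 10, g(2.1) = 21.33, g(3.2) = 39.92, g(4.3) = 65.77, g(5.4) = 98.88, g(6.5) = 139.25.
T_5 = (Δs/2)·[g(s_0) + 2g(s_1) + ... + 2g(s_{4}) + g(s_5)].
Sum = 330.5775.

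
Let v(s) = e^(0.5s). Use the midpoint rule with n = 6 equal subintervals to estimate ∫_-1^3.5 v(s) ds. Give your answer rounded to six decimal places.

10.236062

Δs = (3.5 − (-1))/6 = 0.75.
Midpoints: -0.625, 0.125, 0.875, 1.625, 2.375, 3.125.
v(-0.625) ≈ 0.731616, v(0.125) ≈ 1.064494, v(0.875) ≈ 1.548830, v(1.625) ≈ 2.253535, v(2.375) ≈ 3.278874, v(3.125) ≈ 4.770733.
Sum = Δs · [v(-0.625) + v(0.125) + v(0.875) + ...].
Sum ≈ 10.236062.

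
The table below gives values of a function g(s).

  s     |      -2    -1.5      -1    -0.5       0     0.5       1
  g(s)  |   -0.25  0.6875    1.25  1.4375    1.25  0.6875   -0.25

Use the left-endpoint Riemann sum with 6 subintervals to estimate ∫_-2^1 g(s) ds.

Δs = 0.5.
Sum = 0.5·[(-0.25) + 0.6875 + 1.25 + 1.4375 + 1.25 + 0.6875] = 2.53125.

2.53125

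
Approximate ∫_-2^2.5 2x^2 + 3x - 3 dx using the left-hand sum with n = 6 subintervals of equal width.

-0.28125

Δx = (2.5 − (-2))/6 = 0.75.
Left endpoints: -2, -1.25, -0.5, 0.25, 1, 1.75.
f(-2) = -1, f(-1.25) = -3.625, f(-0.5) = -4, f(0.25) = -2.125, f(1) = 2, f(1.75) = 8.375.
Sum = Δx · [f(-2) + f(-1.25) + f(-0.5) + ...].
Sum = -0.28125.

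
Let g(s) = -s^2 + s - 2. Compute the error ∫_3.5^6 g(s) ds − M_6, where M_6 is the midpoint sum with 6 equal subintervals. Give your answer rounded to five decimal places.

Exact integral: ∫_3.5^6 g(s) ds ≈ -50.8333333.
M_6 ≈ -50.7971644.
Error ≈ -50.8333333 − (-50.7971644) ≈ -0.03617.

-0.03617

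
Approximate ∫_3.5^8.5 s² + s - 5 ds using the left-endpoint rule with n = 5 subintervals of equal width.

Δs = (8.5 − 3.5)/5 = 1.
Left endpoints: 3.5, 4.5, 5.5, 6.5, 7.5.
f(3.5) = 10.75, f(4.5) = 19.75, f(5.5) = 30.75, f(6.5) = 43.75, f(7.5) = 58.75.
Sum = Δs · [f(3.5) + f(4.5) + f(5.5) + f(6.5) + f(7.5)].
Sum = 163.75.

163.75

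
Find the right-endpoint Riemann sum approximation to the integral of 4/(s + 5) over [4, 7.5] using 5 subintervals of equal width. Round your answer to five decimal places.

1.27143

Δs = (7.5 − 4)/5 = 0.7.
Right endpoints: 4.7, 5.4, 6.1, 6.8, 7.5.
f(4.7) = 40/97, f(5.4) = 5/13, f(6.1) = 40/111, f(6.8) = 20/59, f(7.5) = 0.32.
Sum = Δs · [f(4.7) + f(5.4) + f(6.1) + f(6.8) + f(7.5)].
Sum ≈ 1.27143.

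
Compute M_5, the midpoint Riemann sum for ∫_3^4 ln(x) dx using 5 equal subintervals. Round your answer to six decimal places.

Δx = (4 − 3)/5 = 0.2.
Midpoints: 3.1, 3.3, 3.5, 3.7, 3.9.
f(3.1) ≈ 1.131402, f(3.3) ≈ 1.193922, f(3.5) ≈ 1.252763, f(3.7) ≈ 1.308333, f(3.9) ≈ 1.360977.
Sum = Δx · [f(3.1) + f(3.3) + f(3.5) + f(3.7) + f(3.9)].
Sum ≈ 1.249479.

1.249479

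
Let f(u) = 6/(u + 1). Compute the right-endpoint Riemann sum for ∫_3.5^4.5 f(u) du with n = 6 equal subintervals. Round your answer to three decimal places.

Δu = (4.5 − 3.5)/6 = 1/6.
Right endpoints: 11/3, 23/6, 4, 25/6, 13/3, 4.5.
f(11/3) = 9/7, f(23/6) = 36/29, f(4) = 1.2, f(25/6) = 36/31, f(13/3) = 1.125, f(4.5) = 12/11.
Sum = Δu · [f(11/3) + f(23/6) + f(4) + ...].
Sum ≈ 1.184.

1.184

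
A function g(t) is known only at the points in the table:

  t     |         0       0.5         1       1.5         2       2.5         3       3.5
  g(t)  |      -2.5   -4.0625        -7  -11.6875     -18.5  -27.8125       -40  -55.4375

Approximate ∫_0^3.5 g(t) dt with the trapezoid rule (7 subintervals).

Δt = 0.5.
T_7 = (0.5/2)·[(-2.5) + 2·(-4.0625) + 2·(-7) + 2·(-11.6875) + 2·(-18.5) + 2·(-27.8125) + 2·(-40) + (-55.4375)] = -69.015625.

-69.015625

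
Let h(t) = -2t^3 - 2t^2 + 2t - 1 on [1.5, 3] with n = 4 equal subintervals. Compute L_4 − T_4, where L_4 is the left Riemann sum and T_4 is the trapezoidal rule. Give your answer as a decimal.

10.828125

L_4 ≈ -38.18555.
T_4 ≈ -49.01367.
L_4 − T_4 = 10.828125.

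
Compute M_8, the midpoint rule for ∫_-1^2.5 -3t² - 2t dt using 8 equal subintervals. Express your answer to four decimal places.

Δt = (2.5 − (-1))/8 = 0.4375.
Midpoints: -0.78125, -0.34375, 0.09375, 0.53125, 0.96875, 1.40625, 1.84375, 2.28125.
f(-0.78125) = -275/1024, f(-0.34375) = 341/1024, f(0.09375) = -219/1024, f(0.53125) = -1955/1024, f(0.96875) = -4867/1024, f(1.40625) = -8955/1024, f(1.84375) = -14219/1024, f(2.28125) = -20659/1024.
Sum = Δt · [f(-0.78125) + f(-0.34375) + f(0.09375) + ...].
Sum ≈ -21.7075.

-21.7075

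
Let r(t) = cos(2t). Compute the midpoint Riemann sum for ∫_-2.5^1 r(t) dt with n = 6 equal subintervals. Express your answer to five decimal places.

Δt = (1 − (-2.5))/6 = 7/12.
Midpoints: -53/24, -1.625, -25/24, -11/24, 0.125, 17/24.
r(-53/24) ≈ -0.29143, r(-1.625) ≈ -0.99413, r(-25/24) ≈ -0.49039, r(-11/24) ≈ 0.60847, r(0.125) ≈ 0.96891, r(17/24) ≈ 0.15352.
Sum = Δt · [r(-53/24) + r(-1.625) + r(-25/24) + ...].
Sum ≈ -0.02628.

-0.02628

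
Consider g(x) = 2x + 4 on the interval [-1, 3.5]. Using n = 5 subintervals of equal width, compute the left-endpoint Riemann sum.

Δx = (3.5 − (-1))/5 = 0.9.
Left endpoints: -1, -0.1, 0.8, 1.7, 2.6.
g(-1) = 2, g(-0.1) = 3.8, g(0.8) = 5.6, g(1.7) = 7.4, g(2.6) = 9.2.
Sum = Δx · [g(-1) + g(-0.1) + g(0.8) + g(1.7) + g(2.6)].
Sum = 25.2.

25.2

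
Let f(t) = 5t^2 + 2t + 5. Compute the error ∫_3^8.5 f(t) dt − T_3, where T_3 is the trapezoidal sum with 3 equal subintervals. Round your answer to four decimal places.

-15.4051

Exact integral: ∫_3^8.5 f(t) dt ≈ 1069.291667.
T_3 ≈ 1084.696759.
Error ≈ 1069.291667 − 1084.696759 ≈ -15.4051.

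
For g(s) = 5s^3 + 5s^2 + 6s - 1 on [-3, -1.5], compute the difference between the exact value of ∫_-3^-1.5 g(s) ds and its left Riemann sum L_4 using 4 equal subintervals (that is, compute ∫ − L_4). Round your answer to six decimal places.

Exact integral: ∫_-3^-1.5 g(s) ds = -77.296875.
L_4 ≈ -95.81542969.
Error ≈ -77.296875 − (-95.81542969) ≈ 18.518555.

18.518555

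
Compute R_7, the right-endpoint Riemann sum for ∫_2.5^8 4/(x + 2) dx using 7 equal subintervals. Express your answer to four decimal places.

Δx = (8 − 2.5)/7 = 11/14.
Right endpoints: 23/7, 57/14, 34/7, 79/14, 45/7, 101/14, 8.
f(23/7) = 28/37, f(57/14) = 56/85, f(34/7) = 7/12, f(79/14) = 56/107, f(45/7) = 28/59, f(101/14) = 56/129, f(8) = 0.4.
Sum = Δx · [f(23/7) + f(57/14) + f(34/7) + ...].
Sum ≈ 3.0100.

3.0100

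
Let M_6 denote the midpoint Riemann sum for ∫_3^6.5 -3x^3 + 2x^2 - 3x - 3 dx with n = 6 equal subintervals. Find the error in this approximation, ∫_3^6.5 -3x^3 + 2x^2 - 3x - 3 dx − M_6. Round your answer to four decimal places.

Exact integral: ∫_3^6.5 f(x) dx ≈ -1173.338542.
M_6 ≈ -1169.294198.
Error ≈ -1173.338542 − (-1169.294198) ≈ -4.0443.

-4.0443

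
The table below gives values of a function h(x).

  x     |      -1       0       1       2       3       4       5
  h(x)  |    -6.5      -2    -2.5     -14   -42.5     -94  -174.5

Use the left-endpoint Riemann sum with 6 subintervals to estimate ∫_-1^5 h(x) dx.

Δx = 1.
Sum = 1·[(-6.5) + (-2) + (-2.5) + (-14) + (-42.5) + (-94)] = -161.5.

-161.5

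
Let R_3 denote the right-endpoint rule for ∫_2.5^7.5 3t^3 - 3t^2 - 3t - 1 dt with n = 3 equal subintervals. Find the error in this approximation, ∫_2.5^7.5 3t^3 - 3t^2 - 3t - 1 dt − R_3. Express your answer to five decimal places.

Exact integral: ∫_2.5^7.5 f(t) dt = 1857.5.
R_3 ≈ 2832.8472222.
Error ≈ 1857.5 − 2832.8472222 ≈ -975.34722.

-975.34722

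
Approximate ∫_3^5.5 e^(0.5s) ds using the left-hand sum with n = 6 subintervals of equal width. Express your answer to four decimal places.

Δs = (5.5 − 3)/6 = 5/12.
Left endpoints: 3, 41/12, 23/6, 4.25, 14/3, 61/12.
f(3) ≈ 4.4817, f(41/12) ≈ 5.5198, f(23/6) ≈ 6.7983, f(4.25) ≈ 8.3729, f(14/3) ≈ 10.3123, f(61/12) ≈ 12.7008.
Sum = Δs · [f(3) + f(41/12) + f(23/6) + ...].
Sum ≈ 20.0774.

20.0774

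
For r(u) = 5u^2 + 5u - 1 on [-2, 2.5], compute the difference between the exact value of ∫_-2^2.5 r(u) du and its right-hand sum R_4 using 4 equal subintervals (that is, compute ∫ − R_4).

Exact integral: ∫_-2^2.5 r(u) du = 40.5.
R_4 = 64.23046875.
Error = 40.5 − 64.23046875 = -23.73046875.

-23.73046875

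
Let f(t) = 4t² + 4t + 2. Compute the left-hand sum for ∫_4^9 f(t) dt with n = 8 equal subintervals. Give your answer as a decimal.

940.46875

Δt = (9 − 4)/8 = 0.625.
Left endpoints: 4, 4.625, 5.25, 5.875, 6.5, 7.125, 7.75, 8.375.
f(4) = 82, f(4.625) = 106.0625, f(5.25) = 133.25, f(5.875) = 163.5625, f(6.5) = 197, f(7.125) = 233.5625, f(7.75) = 273.25, f(8.375) = 316.0625.
Sum = Δt · [f(4) + f(4.625) + f(5.25) + ...].
Sum = 940.46875.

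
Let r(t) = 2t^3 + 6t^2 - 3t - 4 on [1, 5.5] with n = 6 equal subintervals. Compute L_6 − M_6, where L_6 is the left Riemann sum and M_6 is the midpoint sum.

L_6 = 551.8828125.
M_6 = 720.52734375.
L_6 − M_6 = -168.64453125.

-168.64453125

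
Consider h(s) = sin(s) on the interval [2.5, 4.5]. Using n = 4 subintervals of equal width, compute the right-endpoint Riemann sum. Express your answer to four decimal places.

Δs = (4.5 − 2.5)/4 = 0.5.
Right endpoints: 3, 3.5, 4, 4.5.
h(3) ≈ 0.1411, h(3.5) ≈ -0.3508, h(4) ≈ -0.7568, h(4.5) ≈ -0.9775.
Sum = Δs · [h(3) + h(3.5) + h(4) + h(4.5)].
Sum ≈ -0.9720.

-0.9720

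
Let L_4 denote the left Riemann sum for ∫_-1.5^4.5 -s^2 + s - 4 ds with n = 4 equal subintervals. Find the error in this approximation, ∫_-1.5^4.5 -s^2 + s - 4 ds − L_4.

-6.75

Exact integral: ∫_-1.5^4.5 f(s) ds = -46.5.
L_4 = -39.75.
Error = -46.5 − (-39.75) = -6.75.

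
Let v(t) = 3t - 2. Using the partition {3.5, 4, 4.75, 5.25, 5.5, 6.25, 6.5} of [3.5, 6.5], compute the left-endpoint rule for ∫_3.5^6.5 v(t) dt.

Subinterval widths: 0.5, 0.75, 0.5, 0.25, 0.75, 0.25.
Left endpoints: 3.5, 4, 4.75, 5.25, 5.5, 6.25.
v(3.5) = 8.5, v(4) = 10, v(4.75) = 12.25, v(5.25) = 13.75, v(5.5) = 14.5, v(6.25) = 16.75.
Sum = Σ Δt_i · v(t_i).
Sum = 36.375.

36.375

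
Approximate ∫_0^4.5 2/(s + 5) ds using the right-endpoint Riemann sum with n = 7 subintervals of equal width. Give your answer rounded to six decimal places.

Δs = (4.5 − 0)/7 = 9/14.
Right endpoints: 9/14, 9/7, 27/14, 18/7, 45/14, 27/7, 4.5.
f(9/14) = 28/79, f(9/7) = 7/22, f(27/14) = 28/97, f(18/7) = 14/53, f(45/14) = 28/115, f(27/7) = 7/31, f(4.5) = 4/19.
Sum = Δs · [f(9/14) + f(9/7) + f(27/14) + ...].
Sum ≈ 1.224793.

1.224793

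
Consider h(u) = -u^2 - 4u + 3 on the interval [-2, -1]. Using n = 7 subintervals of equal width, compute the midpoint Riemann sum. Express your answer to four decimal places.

6.6684

Δu = (-1 − (-2))/7 = 1/7.
Midpoints: -27/14, -25/14, -23/14, -1.5, -19/14, -17/14, -15/14.
h(-27/14) = 1371/196, h(-25/14) = 1363/196, h(-23/14) = 1347/196, h(-1.5) = 6.75, h(-19/14) = 1291/196, h(-17/14) = 1251/196, h(-15/14) = 1203/196.
Sum = Δu · [h(-27/14) + h(-25/14) + h(-23/14) + ...].
Sum ≈ 6.6684.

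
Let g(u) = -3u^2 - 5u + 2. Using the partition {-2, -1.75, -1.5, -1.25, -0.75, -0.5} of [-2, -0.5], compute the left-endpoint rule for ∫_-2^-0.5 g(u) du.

3.875

Subinterval widths: 0.25, 0.25, 0.25, 0.5, 0.25.
Left endpoints: -2, -1.75, -1.5, -1.25, -0.75.
g(-2) = 0, g(-1.75) = 1.5625, g(-1.5) = 2.75, g(-1.25) = 3.5625, g(-0.75) = 4.0625.
Sum = Σ Δu_i · g(u_i).
Sum = 3.875.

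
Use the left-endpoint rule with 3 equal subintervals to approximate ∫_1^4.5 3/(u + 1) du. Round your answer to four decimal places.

3.6630

Δu = (4.5 − 1)/3 = 7/6.
Left endpoints: 1, 13/6, 10/3.
f(1) = 1.5, f(13/6) = 18/19, f(10/3) = 9/13.
Sum = Δu · [f(1) + f(13/6) + f(10/3)].
Sum ≈ 3.6630.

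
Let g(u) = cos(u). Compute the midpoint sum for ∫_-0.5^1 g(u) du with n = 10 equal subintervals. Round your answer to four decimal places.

1.3221

Δu = (1 − (-0.5))/10 = 0.15.
Midpoints: -0.425, -0.275, -0.125, 0.025, 0.175, 0.325, 0.475, 0.625, 0.775, 0.925.
g(-0.425) ≈ 0.9110, g(-0.275) ≈ 0.9624, g(-0.125) ≈ 0.9922, g(0.025) ≈ 0.9997, g(0.175) ≈ 0.9847, g(0.325) ≈ 0.9477, g(0.475) ≈ 0.8893, g(0.625) ≈ 0.8110, g(0.775) ≈ 0.7144, g(0.925) ≈ 0.6018.
Sum = Δu · [g(-0.425) + g(-0.275) + g(-0.125) + ...].
Sum ≈ 1.3221.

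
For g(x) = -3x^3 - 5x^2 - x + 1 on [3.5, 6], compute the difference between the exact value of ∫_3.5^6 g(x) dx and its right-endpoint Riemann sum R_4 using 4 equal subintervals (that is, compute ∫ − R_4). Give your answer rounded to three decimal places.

207.967

Exact integral: ∫_3.5^6 g(x) dx ≈ -1157.36979.
R_4 ≈ -1365.33691.
Error ≈ -1157.36979 − (-1365.33691) ≈ 207.967.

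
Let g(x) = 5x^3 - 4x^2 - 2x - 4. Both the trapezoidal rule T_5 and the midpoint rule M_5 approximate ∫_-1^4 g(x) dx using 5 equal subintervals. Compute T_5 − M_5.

T_5 = 212.5.
M_5 = 189.375.
T_5 − M_5 = 23.125.

23.125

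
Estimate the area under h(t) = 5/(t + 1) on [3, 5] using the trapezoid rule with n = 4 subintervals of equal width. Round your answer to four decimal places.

Δt = (5 − 3)/4 = 0.5.
h(3) = 1.25, h(3.5) = 10/9, h(4) = 1, h(4.5) = 10/11, h(5) = 5/6.
T_4 = (Δt/2)·[h(t_0) + 2h(t_1) + 2h(t_2) + 2h(t_3) + h(t_4)].
Sum ≈ 2.0309.

2.0309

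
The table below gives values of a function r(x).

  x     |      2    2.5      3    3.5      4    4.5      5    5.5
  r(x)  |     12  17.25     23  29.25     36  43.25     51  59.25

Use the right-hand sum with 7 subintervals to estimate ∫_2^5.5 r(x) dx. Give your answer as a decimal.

Δx = 0.5.
Sum = 0.5·[17.25 + 23 + 29.25 + 36 + 43.25 + 51 + 59.25] = 129.5.

129.5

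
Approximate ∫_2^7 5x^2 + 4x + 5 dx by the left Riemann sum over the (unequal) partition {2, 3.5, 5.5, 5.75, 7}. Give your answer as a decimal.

Subinterval widths: 1.5, 2, 0.25, 1.25.
Left endpoints: 2, 3.5, 5.5, 5.75.
f(2) = 33, f(3.5) = 80.25, f(5.5) = 178.25, f(5.75) = 193.3125.
Sum = Σ Δx_i · f(x_i).
Sum = 496.203125.

496.203125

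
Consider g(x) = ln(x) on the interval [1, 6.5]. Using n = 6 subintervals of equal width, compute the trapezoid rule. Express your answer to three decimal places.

6.609

Δx = (6.5 − 1)/6 = 11/12.
g(1) ≈ 0.000, g(23/12) ≈ 0.651, g(17/6) ≈ 1.041, g(3.75) ≈ 1.322, g(14/3) ≈ 1.540, g(67/12) ≈ 1.720, g(6.5) ≈ 1.872.
T_6 = (Δx/2)·[g(x_0) + 2g(x_1) + ... + 2g(x_{5}) + g(x_6)].
Sum ≈ 6.609.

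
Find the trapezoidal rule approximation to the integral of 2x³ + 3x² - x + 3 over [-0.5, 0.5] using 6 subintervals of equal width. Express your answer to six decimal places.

Δx = (0.5 − (-0.5))/6 = 1/6.
f(-0.5) = 4, f(-1/3) = 97/27, f(-1/6) = 175/54, f(0) = 3, f(1/6) = 79/27, f(1/3) = 83/27, f(0.5) = 3.5.
T_6 = (Δx/2)·[f(x_0) + 2f(x_1) + ... + 2f(x_{5}) + f(x_6)].
Sum ≈ 3.263889.

3.263889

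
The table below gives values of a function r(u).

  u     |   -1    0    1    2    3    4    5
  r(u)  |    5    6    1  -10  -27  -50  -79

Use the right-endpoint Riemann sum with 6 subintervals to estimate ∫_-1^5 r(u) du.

-159

Δu = 1.
Sum = 1·[6 + 1 + (-10) + (-27) + (-50) + (-79)] = -159.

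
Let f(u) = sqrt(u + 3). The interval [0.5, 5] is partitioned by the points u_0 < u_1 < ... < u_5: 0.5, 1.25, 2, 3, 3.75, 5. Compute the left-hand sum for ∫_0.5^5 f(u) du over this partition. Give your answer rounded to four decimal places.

10.2701

Subinterval widths: 0.75, 0.75, 1, 0.75, 1.25.
Left endpoints: 0.5, 1.25, 2, 3, 3.75.
f(0.5) ≈ 1.8708, f(1.25) ≈ 2.0616, f(2) ≈ 2.2361, f(3) ≈ 2.4495, f(3.75) ≈ 2.5981.
Sum = Σ Δu_i · f(u_i).
Sum ≈ 10.2701.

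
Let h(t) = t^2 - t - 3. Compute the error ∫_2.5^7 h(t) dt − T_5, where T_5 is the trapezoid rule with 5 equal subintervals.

-0.6075

Exact integral: ∫_2.5^7 h(t) dt = 74.25.
T_5 = 74.8575.
Error = 74.25 − 74.8575 = -0.6075.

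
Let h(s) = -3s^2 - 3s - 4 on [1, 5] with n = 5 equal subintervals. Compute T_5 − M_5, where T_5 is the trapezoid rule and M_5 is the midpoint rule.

-1.92

T_5 = -177.28.
M_5 = -175.36.
T_5 − M_5 = -1.92.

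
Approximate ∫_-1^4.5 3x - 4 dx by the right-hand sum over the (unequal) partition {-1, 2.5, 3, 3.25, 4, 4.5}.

26.9375

Subinterval widths: 3.5, 0.5, 0.25, 0.75, 0.5.
Right endpoints: 2.5, 3, 3.25, 4, 4.5.
f(2.5) = 3.5, f(3) = 5, f(3.25) = 5.75, f(4) = 8, f(4.5) = 9.5.
Sum = Σ Δx_i · f(x_i).
Sum = 26.9375.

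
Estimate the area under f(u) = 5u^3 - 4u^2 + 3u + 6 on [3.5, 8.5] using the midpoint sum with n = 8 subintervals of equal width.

Δu = (8.5 − 3.5)/8 = 0.625.
Midpoints: 3.8125, 4.4375, 5.0625, 5.6875, 6.3125, 6.9375, 7.5625, 8.1875.
f(3.8125) = 968185/4096, f(4.4375) = 1546035/4096, f(5.0625) = 2324085/4096, f(5.6875) = 3332335/4096, f(6.3125) = 4600785/4096, f(6.9375) = 6159435/4096, f(7.5625) = 8038285/4096, f(8.1875) = 10267335/4096.
Sum = Δu · [f(3.8125) + f(4.4375) + f(5.0625) + ...].
Sum = 5681.8359375.

5681.8359375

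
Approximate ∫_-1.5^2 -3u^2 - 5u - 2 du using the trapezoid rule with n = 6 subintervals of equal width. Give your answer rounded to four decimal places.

Δu = (2 − (-1.5))/6 = 7/12.
f(-1.5) = -1.25, f(-11/12) = 0.0625, f(-1/3) = -2/3, f(0.25) = -3.4375, f(5/6) = -8.25, f(17/12) = -725/48, f(2) = -24.
T_6 = (Δu/2)·[f(u_0) + 2f(u_1) + ... + 2f(u_{5}) + f(u_6)].
Sum ≈ -23.3455.

-23.3455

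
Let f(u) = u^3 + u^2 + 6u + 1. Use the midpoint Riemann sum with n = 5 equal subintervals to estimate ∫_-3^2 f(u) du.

-14.375

Δu = (2 − (-3))/5 = 1.
Midpoints: -2.5, -1.5, -0.5, 0.5, 1.5.
f(-2.5) = -23.375, f(-1.5) = -9.125, f(-0.5) = -1.875, f(0.5) = 4.375, f(1.5) = 15.625.
Sum = Δu · [f(-2.5) + f(-1.5) + f(-0.5) + f(0.5) + f(1.5)].
Sum = -14.375.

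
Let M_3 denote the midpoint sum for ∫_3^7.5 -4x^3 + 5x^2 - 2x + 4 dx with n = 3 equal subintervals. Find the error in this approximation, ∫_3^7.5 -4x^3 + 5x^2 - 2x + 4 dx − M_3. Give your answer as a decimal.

Exact integral: ∫_3^7.5 f(x) dx = -2454.1875.
M_3 = -2405.25.
Error = -2454.1875 − (-2405.25) = -48.9375.

-48.9375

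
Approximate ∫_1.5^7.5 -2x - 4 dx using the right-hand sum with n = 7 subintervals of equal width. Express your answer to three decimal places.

Δx = (7.5 − 1.5)/7 = 6/7.
Right endpoints: 33/14, 45/14, 57/14, 69/14, 81/14, 93/14, 7.5.
f(33/14) = -61/7, f(45/14) = -73/7, f(57/14) = -85/7, f(69/14) = -97/7, f(81/14) = -109/7, f(93/14) = -121/7, f(7.5) = -19.
Sum = Δx · [f(33/14) + f(45/14) + f(57/14) + ...].
Sum ≈ -83.143.

-83.143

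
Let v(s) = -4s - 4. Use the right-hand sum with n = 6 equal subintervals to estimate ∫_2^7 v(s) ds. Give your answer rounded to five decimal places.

Δs = (7 − 2)/6 = 5/6.
Right endpoints: 17/6, 11/3, 4.5, 16/3, 37/6, 7.
v(17/6) = -46/3, v(11/3) = -56/3, v(4.5) = -22, v(16/3) = -76/3, v(37/6) = -86/3, v(7) = -32.
Sum = Δs · [v(17/6) + v(11/3) + v(4.5) + ...].
Sum ≈ -118.33333.

-118.33333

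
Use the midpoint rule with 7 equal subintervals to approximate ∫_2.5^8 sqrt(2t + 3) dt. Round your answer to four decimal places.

20.0671

Δt = (8 − 2.5)/7 = 11/14.
Midpoints: 81/28, 103/28, 125/28, 5.25, 169/28, 191/28, 213/28.
f(81/28) ≈ 2.9641, f(103/28) ≈ 3.2183, f(125/28) ≈ 3.4538, f(5.25) ≈ 3.6742, f(169/28) ≈ 3.8822, f(191/28) ≈ 4.0796, f(213/28) ≈ 4.2678.
Sum = Δt · [f(81/28) + f(103/28) + f(125/28) + ...].
Sum ≈ 20.0671.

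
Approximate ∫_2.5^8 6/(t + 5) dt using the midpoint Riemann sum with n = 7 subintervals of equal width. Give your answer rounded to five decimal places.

3.29845

Δt = (8 − 2.5)/7 = 11/14.
Midpoints: 81/28, 103/28, 125/28, 5.25, 169/28, 191/28, 213/28.
f(81/28) = 168/221, f(103/28) = 56/81, f(125/28) = 168/265, f(5.25) = 24/41, f(169/28) = 56/103, f(191/28) = 168/331, f(213/28) = 168/353.
Sum = Δt · [f(81/28) + f(103/28) + f(125/28) + ...].
Sum ≈ 3.29845.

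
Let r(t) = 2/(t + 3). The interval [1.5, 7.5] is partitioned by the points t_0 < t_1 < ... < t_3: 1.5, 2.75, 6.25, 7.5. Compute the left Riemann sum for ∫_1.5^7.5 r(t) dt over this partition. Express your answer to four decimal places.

2.0432

Subinterval widths: 1.25, 3.5, 1.25.
Left endpoints: 1.5, 2.75, 6.25.
r(1.5) = 4/9, r(2.75) = 8/23, r(6.25) = 8/37.
Sum = Σ Δt_i · r(t_i).
Sum ≈ 2.0432.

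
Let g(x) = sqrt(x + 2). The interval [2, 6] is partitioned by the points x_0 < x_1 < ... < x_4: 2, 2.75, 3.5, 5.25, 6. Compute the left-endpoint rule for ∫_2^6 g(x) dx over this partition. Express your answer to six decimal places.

9.258138

Subinterval widths: 0.75, 0.75, 1.75, 0.75.
Left endpoints: 2, 2.75, 3.5, 5.25.
g(2) ≈ 2.000000, g(2.75) ≈ 2.179449, g(3.5) ≈ 2.345208, g(5.25) ≈ 2.692582.
Sum = Σ Δx_i · g(x_i).
Sum ≈ 9.258138.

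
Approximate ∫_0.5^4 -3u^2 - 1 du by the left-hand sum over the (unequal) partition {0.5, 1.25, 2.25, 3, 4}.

Subinterval widths: 0.75, 1, 0.75, 1.
Left endpoints: 0.5, 1.25, 2.25, 3.
f(0.5) = -1.75, f(1.25) = -5.6875, f(2.25) = -16.1875, f(3) = -28.
Sum = Σ Δu_i · f(u_i).
Sum = -47.140625.

-47.140625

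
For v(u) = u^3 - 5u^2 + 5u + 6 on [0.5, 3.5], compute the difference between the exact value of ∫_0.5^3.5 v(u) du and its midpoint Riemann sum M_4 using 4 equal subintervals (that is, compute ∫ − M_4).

Exact integral: ∫_0.5^3.5 v(u) du = 14.25.
M_4 = 14.109375.
Error = 14.25 − 14.109375 = 0.140625.

0.140625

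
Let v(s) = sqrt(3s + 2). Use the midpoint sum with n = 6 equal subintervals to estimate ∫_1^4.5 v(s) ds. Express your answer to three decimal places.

11.080

Δs = (4.5 − 1)/6 = 7/12.
Midpoints: 31/24, 1.875, 59/24, 73/24, 3.625, 101/24.
v(31/24) ≈ 2.424, v(1.875) ≈ 2.761, v(59/24) ≈ 3.062, v(73/24) ≈ 3.335, v(3.625) ≈ 3.588, v(101/24) ≈ 3.824.
Sum = Δs · [v(31/24) + v(1.875) + v(59/24) + ...].
Sum ≈ 11.080.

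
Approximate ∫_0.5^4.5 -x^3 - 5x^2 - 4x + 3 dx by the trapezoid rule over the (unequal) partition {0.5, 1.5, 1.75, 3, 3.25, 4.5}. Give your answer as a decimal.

Subinterval widths: 1, 0.25, 1.25, 0.25, 1.25.
f(0.5) = -0.375, f(1.5) = -17.625, f(1.75) = -24.671875, f(3) = -81, f(3.25) = -97.140625, f(4.5) = -207.375.
On each subinterval the trapezoid contributes (Δx_i/2)·[f(x_{i-1}) + f(x_i)].
Sum = -292.921875.

-292.921875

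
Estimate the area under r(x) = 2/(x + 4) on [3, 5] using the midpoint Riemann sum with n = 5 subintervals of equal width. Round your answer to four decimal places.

Δx = (5 − 3)/5 = 0.4.
Midpoints: 3.2, 3.6, 4, 4.4, 4.8.
r(3.2) = 5/18, r(3.6) = 5/19, r(4) = 0.25, r(4.4) = 5/21, r(4.8) = 5/22.
Sum = Δx · [r(3.2) + r(3.6) + r(4) + r(4.4) + r(4.8)].
Sum ≈ 0.5025.

0.5025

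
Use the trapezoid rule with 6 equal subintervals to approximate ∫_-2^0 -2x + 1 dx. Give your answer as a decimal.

6

Δx = (0 − (-2))/6 = 1/3.
f(-2) = 5, f(-5/3) = 13/3, f(-4/3) = 11/3, f(-1) = 3, f(-2/3) = 7/3, f(-1/3) = 5/3, f(0) = 1.
T_6 = (Δx/2)·[f(x_0) + 2f(x_1) + ... + 2f(x_{5}) + f(x_6)].
Sum = 6.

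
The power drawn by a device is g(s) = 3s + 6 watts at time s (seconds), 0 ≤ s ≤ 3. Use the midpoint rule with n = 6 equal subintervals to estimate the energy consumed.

Δs = (3 − 0)/6 = 0.5.
Midpoints: 0.25, 0.75, 1.25, 1.75, 2.25, 2.75.
g(0.25) = 6.75, g(0.75) = 8.25, g(1.25) = 9.75, g(1.75) = 11.25, g(2.25) = 12.75, g(2.75) = 14.25.
Sum = Δs · [g(0.25) + g(0.75) + g(1.25) + ...].
Sum = 31.5.

31.5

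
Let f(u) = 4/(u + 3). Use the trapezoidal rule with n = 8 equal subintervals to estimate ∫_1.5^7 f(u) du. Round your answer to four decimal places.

3.2002

Δu = (7 − 1.5)/8 = 0.6875.
f(1.5) = 8/9, f(2.1875) = 64/83, f(2.875) = 32/47, f(3.5625) = 64/105, f(4.25) = 16/29, f(4.9375) = 64/127, f(5.625) = 32/69, f(6.3125) = 64/149, f(7) = 0.4.
T_8 = (Δu/2)·[f(u_0) + 2f(u_1) + ... + 2f(u_{7}) + f(u_8)].
Sum ≈ 3.2002.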